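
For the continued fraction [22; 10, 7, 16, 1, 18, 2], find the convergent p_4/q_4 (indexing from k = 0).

26894/1217

Using pₖ = aₖpₖ₋₁ + pₖ₋₂, qₖ = aₖqₖ₋₁ + qₖ₋₂ (with p₋₁=1, p₋₂=0, q₋₁=0, q₋₂=1):
  k=0: a=22, p=22, q=1
  k=1: a=10, p=221, q=10
  k=2: a=7, p=1569, q=71
  k=3: a=16, p=25325, q=1146
  k=4: a=1, p=26894, q=1217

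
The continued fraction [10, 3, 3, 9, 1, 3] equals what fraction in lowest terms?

4141/402

Using pₖ = aₖpₖ₋₁ + pₖ₋₂ and qₖ = aₖqₖ₋₁ + qₖ₋₂:
  k=0: a=10, p=10, q=1
  k=1: a=3, p=31, q=3
  k=2: a=3, p=103, q=10
  k=3: a=9, p=958, q=93
  k=4: a=1, p=1061, q=103
  k=5: a=3, p=4141, q=402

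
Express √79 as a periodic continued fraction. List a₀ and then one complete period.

[8; 1, 7, 1, 16]

a₀ = ⌊√79⌋ = 8.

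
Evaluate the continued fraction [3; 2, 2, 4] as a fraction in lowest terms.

Using pₖ = aₖpₖ₋₁ + pₖ₋₂ and qₖ = aₖqₖ₋₁ + qₖ₋₂:
  k=0: a=3, p=3, q=1
  k=1: a=2, p=7, q=2
  k=2: a=2, p=17, q=5
  k=3: a=4, p=75, q=22

75/22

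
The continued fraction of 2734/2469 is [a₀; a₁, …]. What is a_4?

2

2734 = 1·2469 + 265   →  a_0 = 1
2469 = 9·265 + 84   →  a_1 = 9
265 = 3·84 + 13   →  a_2 = 3
84 = 6·13 + 6   →  a_3 = 6
13 = 2·6 + 1   →  a_4 = 2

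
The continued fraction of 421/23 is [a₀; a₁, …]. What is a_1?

3

421 = 18·23 + 7   →  a_0 = 18
23 = 3·7 + 2   →  a_1 = 3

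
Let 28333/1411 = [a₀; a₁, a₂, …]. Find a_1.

12

28333 = 20·1411 + 113   →  a_0 = 20
1411 = 12·113 + 55   →  a_1 = 12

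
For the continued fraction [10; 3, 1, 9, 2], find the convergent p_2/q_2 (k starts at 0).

Using pₖ = aₖpₖ₋₁ + pₖ₋₂, qₖ = aₖqₖ₋₁ + qₖ₋₂ (with p₋₁=1, p₋₂=0, q₋₁=0, q₋₂=1):
  k=0: a=10, p=10, q=1
  k=1: a=3, p=31, q=3
  k=2: a=1, p=41, q=4

41/4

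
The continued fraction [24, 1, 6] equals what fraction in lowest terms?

174/7

Fold from the inside: start with 6/1.
  1 + 1/6 = 7/6
  24 + 6/7 = 174/7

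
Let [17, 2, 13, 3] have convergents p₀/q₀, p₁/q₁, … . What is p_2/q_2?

Using pₖ = aₖpₖ₋₁ + pₖ₋₂, qₖ = aₖqₖ₋₁ + qₖ₋₂ (with p₋₁=1, p₋₂=0, q₋₁=0, q₋₂=1):
  k=0: a=17, p=17, q=1
  k=1: a=2, p=35, q=2
  k=2: a=13, p=472, q=27

472/27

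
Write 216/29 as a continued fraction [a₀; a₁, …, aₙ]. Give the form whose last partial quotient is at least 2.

[7; 2, 4, 3]

216 = 7·29 + 13
29 = 2·13 + 3
13 = 4·3 + 1
3 = 3·1 + 0  (stop)
So 216/29 = [7; 2, 4, 3].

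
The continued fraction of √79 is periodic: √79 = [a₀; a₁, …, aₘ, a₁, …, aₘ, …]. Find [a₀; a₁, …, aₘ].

[8; 1, 7, 1, 16]

a₀ = ⌊√79⌋ = 8.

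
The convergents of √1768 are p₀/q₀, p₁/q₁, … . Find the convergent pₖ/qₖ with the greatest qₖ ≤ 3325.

√1768 = [42; 21, 84, …] (period length 2).
Convergents:
  p_0/q_0 = 42/1
  p_1/q_1 = 883/21
  p_2/q_2 = 74214/1765
  p_3/q_3 = 1559377/37086
q_2 = 1765 ≤ 3325 < 37086 = q_3, so the answer is 74214/1765.

74214/1765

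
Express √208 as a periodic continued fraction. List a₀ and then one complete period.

[14; 2, 2, 1, 2, 2, 28]

a₀ = ⌊√208⌋ = 14.
With m₀=0, d₀=1 and mₖ₊₁ = dₖaₖ − mₖ, dₖ₊₁ = (n − mₖ₊₁²)/dₖ, aₖ₊₁ = ⌊(a₀+mₖ₊₁)/dₖ₊₁⌋:
  k=1: m=14, d=12, a=2
  k=2: m=10, d=9, a=2
  k=3: m=8, d=16, a=1
  k=4: m=8, d=9, a=2
  k=5: m=10, d=12, a=2
  k=6: m=14, d=1, a=28
d=1 and a=2a₀=28 at k=6, so the next step gives (m, d) = (14, 12) again — its k=1 value — and the period has length 6.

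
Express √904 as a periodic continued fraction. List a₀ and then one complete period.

a₀ = ⌊√904⌋ = 30.
With m₀=0, d₀=1 and mₖ₊₁ = dₖaₖ − mₖ, dₖ₊₁ = (n − mₖ₊₁²)/dₖ, aₖ₊₁ = ⌊(a₀+mₖ₊₁)/dₖ₊₁⌋:
  k=1: m=30, d=4, a=15
  k=2: m=30, d=1, a=60
d=1 and a=2a₀=60 at k=2, so the next step gives (m, d) = (30, 4) again — its k=1 value — and the period has length 2.

[30; 15, 60]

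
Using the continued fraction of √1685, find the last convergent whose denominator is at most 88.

1683/41

√1685 = [41; 20, 1, 1, 20, 82, …] (period length 5).
Convergents:
  p_0/q_0 = 41/1
  p_1/q_1 = 821/20
  p_2/q_2 = 862/21
  p_3/q_3 = 1683/41
  p_4/q_4 = 34522/841
q_3 = 41 ≤ 88 < 841 = q_4, so the answer is 1683/41.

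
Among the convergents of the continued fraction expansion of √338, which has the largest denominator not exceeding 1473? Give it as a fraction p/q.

√338 = [18; 2, 1, 1, 2, 36, …] (period length 5).
Convergents:
  p_0/q_0 = 18/1
  p_1/q_1 = 37/2
  p_2/q_2 = 55/3
  p_3/q_3 = 92/5
  p_4/q_4 = 239/13
  p_5/q_5 = 8696/473
  p_6/q_6 = 17631/959
  p_7/q_7 = 26327/1432
  p_8/q_8 = 43958/2391
q_7 = 1432 ≤ 1473 < 2391 = q_8, so the answer is 26327/1432.

26327/1432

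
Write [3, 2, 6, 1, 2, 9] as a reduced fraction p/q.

1393/402

Using pₖ = aₖpₖ₋₁ + pₖ₋₂ and qₖ = aₖqₖ₋₁ + qₖ₋₂:
  k=0: a=3, p=3, q=1
  k=1: a=2, p=7, q=2
  k=2: a=6, p=45, q=13
  k=3: a=1, p=52, q=15
  k=4: a=2, p=149, q=43
  k=5: a=9, p=1393, q=402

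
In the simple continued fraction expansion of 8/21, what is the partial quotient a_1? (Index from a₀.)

8 = 0·21 + 8   →  a_0 = 0
21 = 2·8 + 5   →  a_1 = 2

2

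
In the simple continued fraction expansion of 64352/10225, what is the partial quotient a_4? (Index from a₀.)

64352 = 6·10225 + 3002   →  a_0 = 6
10225 = 3·3002 + 1219   →  a_1 = 3
3002 = 2·1219 + 564   →  a_2 = 2
1219 = 2·564 + 91   →  a_3 = 2
564 = 6·91 + 18   →  a_4 = 6

6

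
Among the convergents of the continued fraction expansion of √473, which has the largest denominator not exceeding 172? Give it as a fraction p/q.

3719/171

√473 = [21; 1, 2, 1, 42, …] (period length 4).
Convergents:
  p_0/q_0 = 21/1
  p_1/q_1 = 22/1
  p_2/q_2 = 65/3
  p_3/q_3 = 87/4
  p_4/q_4 = 3719/171
  p_5/q_5 = 3806/175
q_4 = 171 ≤ 172 < 175 = q_5, so the answer is 3719/171.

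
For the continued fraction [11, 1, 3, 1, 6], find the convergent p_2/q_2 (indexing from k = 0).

47/4

Using pₖ = aₖpₖ₋₁ + pₖ₋₂, qₖ = aₖqₖ₋₁ + qₖ₋₂ (with p₋₁=1, p₋₂=0, q₋₁=0, q₋₂=1):
  k=0: a=11, p=11, q=1
  k=1: a=1, p=12, q=1
  k=2: a=3, p=47, q=4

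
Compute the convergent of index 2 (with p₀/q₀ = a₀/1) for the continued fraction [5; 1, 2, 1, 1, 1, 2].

17/3

Using pₖ = aₖpₖ₋₁ + pₖ₋₂, qₖ = aₖqₖ₋₁ + qₖ₋₂ (with p₋₁=1, p₋₂=0, q₋₁=0, q₋₂=1):
  k=0: a=5, p=5, q=1
  k=1: a=1, p=6, q=1
  k=2: a=2, p=17, q=3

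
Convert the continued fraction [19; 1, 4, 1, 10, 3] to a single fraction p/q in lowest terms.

Fold from the inside: start with 3/1.
  10 + 1/3 = 31/3
  1 + 3/31 = 34/31
  4 + 31/34 = 167/34
  1 + 34/167 = 201/167
  19 + 167/201 = 3986/201

3986/201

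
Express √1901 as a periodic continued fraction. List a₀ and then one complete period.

[43; 1, 1, 1, 1, 86]

a₀ = ⌊√1901⌋ = 43.
With m₀=0, d₀=1 and mₖ₊₁ = dₖaₖ − mₖ, dₖ₊₁ = (n − mₖ₊₁²)/dₖ, aₖ₊₁ = ⌊(a₀+mₖ₊₁)/dₖ₊₁⌋:
  k=1: m=43, d=52, a=1
  k=2: m=9, d=35, a=1
  k=3: m=26, d=35, a=1
  k=4: m=9, d=52, a=1
  k=5: m=43, d=1, a=86
d=1 and a=2a₀=86 at k=5, so the next step gives (m, d) = (43, 52) again — its k=1 value — and the period has length 5.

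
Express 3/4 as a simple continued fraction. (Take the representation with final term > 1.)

[0; 1, 3]

3 = 0×4 + 3
4 = 1×3 + 1
3 = 3×1 + 0  (stop)
So 3/4 = [0; 1, 3].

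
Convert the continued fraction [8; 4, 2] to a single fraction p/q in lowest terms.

74/9

Fold from the inside: start with 2/1.
  4 + 1/2 = 9/2
  8 + 2/9 = 74/9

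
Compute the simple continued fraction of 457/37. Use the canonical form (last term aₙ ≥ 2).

457 = 12*37 + 13
37 = 2*13 + 11
13 = 1*11 + 2
11 = 5*2 + 1
2 = 2*1 + 0  (stop)
So 457/37 = [12; 2, 1, 5, 2].

[12; 2, 1, 5, 2]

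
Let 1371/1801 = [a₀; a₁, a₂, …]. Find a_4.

1371 = 0·1801 + 1371   →  a_0 = 0
1801 = 1·1371 + 430   →  a_1 = 1
1371 = 3·430 + 81   →  a_2 = 3
430 = 5·81 + 25   →  a_3 = 5
81 = 3·25 + 6   →  a_4 = 3

3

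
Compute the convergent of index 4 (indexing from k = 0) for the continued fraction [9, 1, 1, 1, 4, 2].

135/14

Using pₖ = aₖpₖ₋₁ + pₖ₋₂, qₖ = aₖqₖ₋₁ + qₖ₋₂ (with p₋₁=1, p₋₂=0, q₋₁=0, q₋₂=1):
  k=0: a=9, p=9, q=1
  k=1: a=1, p=10, q=1
  k=2: a=1, p=19, q=2
  k=3: a=1, p=29, q=3
  k=4: a=4, p=135, q=14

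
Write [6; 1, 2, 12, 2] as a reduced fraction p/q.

Fold from the inside: start with 2/1.
  12 + 1/2 = 25/2
  2 + 2/25 = 52/25
  1 + 25/52 = 77/52
  6 + 52/77 = 514/77

514/77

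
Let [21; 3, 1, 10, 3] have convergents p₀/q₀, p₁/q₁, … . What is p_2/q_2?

85/4

Using pₖ = aₖpₖ₋₁ + pₖ₋₂, qₖ = aₖqₖ₋₁ + qₖ₋₂ (with p₋₁=1, p₋₂=0, q₋₁=0, q₋₂=1):
  k=0: a=21, p=21, q=1
  k=1: a=3, p=64, q=3
  k=2: a=1, p=85, q=4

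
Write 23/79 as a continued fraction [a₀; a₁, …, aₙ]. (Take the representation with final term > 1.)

23 = 0×79 + 23
79 = 3×23 + 10
23 = 2×10 + 3
10 = 3×3 + 1
3 = 3×1 + 0  (stop)
So 23/79 = [0; 3, 2, 3, 3].

[0; 3, 2, 3, 3]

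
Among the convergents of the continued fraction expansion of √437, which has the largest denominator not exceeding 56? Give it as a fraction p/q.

439/21

√437 = [20; 1, 9, 2, 9, 1, 40, …] (period length 6).
Convergents:
  p_0/q_0 = 20/1
  p_1/q_1 = 21/1
  p_2/q_2 = 209/10
  p_3/q_3 = 439/21
  p_4/q_4 = 4160/199
q_3 = 21 ≤ 56 < 199 = q_4, so the answer is 439/21.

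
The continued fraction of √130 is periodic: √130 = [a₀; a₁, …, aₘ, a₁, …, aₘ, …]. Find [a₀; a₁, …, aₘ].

a₀ = ⌊√130⌋ = 11.
With m₀=0, d₀=1 and mₖ₊₁ = dₖaₖ − mₖ, dₖ₊₁ = (n − mₖ₊₁²)/dₖ, aₖ₊₁ = ⌊(a₀+mₖ₊₁)/dₖ₊₁⌋:
  k=1: m=11, d=9, a=2
  k=2: m=7, d=9, a=2
  k=3: m=11, d=1, a=22
d=1 and a=2a₀=22 at k=3, so the next step gives (m, d) = (11, 9) again — its k=1 value — and the period has length 3.

[11; 2, 2, 22]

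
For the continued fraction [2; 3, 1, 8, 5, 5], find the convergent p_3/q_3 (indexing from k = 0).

79/35

Using pₖ = aₖpₖ₋₁ + pₖ₋₂, qₖ = aₖqₖ₋₁ + qₖ₋₂ (with p₋₁=1, p₋₂=0, q₋₁=0, q₋₂=1):
  k=0: a=2, p=2, q=1
  k=1: a=3, p=7, q=3
  k=2: a=1, p=9, q=4
  k=3: a=8, p=79, q=35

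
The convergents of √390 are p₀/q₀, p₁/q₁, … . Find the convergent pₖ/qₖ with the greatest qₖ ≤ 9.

79/4

√390 = [19; 1, 2, 1, 38, …] (period length 4).
Convergents:
  p_0/q_0 = 19/1
  p_1/q_1 = 20/1
  p_2/q_2 = 59/3
  p_3/q_3 = 79/4
  p_4/q_4 = 3061/155
q_3 = 4 ≤ 9 < 155 = q_4, so the answer is 79/4.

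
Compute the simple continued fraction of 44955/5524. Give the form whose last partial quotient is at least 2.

44955 = 8×5524 + 763
5524 = 7×763 + 183
763 = 4×183 + 31
183 = 5×31 + 28
31 = 1×28 + 3
28 = 9×3 + 1
3 = 3×1 + 0  (stop)
So 44955/5524 = [8; 7, 4, 5, 1, 9, 3].

[8; 7, 4, 5, 1, 9, 3]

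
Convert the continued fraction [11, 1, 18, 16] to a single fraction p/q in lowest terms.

Fold from the inside: start with 16/1.
  18 + 1/16 = 289/16
  1 + 16/289 = 305/289
  11 + 289/305 = 3644/305

3644/305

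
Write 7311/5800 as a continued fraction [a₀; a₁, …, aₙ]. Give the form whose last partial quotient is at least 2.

[1; 3, 1, 5, 5, 5, 4, 2]

7311 = 1*5800 + 1511
5800 = 3*1511 + 1267
1511 = 1*1267 + 244
1267 = 5*244 + 47
244 = 5*47 + 9
47 = 5*9 + 2
9 = 4*2 + 1
2 = 2*1 + 0  (stop)
So 7311/5800 = [1; 3, 1, 5, 5, 5, 4, 2].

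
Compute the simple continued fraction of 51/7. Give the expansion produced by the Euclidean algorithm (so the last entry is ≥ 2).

51 = 7·7 + 2
7 = 3·2 + 1
2 = 2·1 + 0  (stop)
So 51/7 = [7; 3, 2].

[7; 3, 2]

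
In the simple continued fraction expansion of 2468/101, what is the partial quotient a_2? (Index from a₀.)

3

2468 = 24·101 + 44   →  a_0 = 24
101 = 2·44 + 13   →  a_1 = 2
44 = 3·13 + 5   →  a_2 = 3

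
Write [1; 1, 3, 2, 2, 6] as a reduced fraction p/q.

250/141

Fold from the inside: start with 6/1.
  2 + 1/6 = 13/6
  2 + 6/13 = 32/13
  3 + 13/32 = 109/32
  1 + 32/109 = 141/109
  1 + 109/141 = 250/141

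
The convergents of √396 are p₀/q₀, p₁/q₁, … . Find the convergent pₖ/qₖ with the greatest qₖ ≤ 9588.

√396 = [19; 1, 8, 1, 38, …] (period length 4).
Convergents:
  p_0/q_0 = 19/1
  p_1/q_1 = 20/1
  p_2/q_2 = 179/9
  p_3/q_3 = 199/10
  p_4/q_4 = 7741/389
  p_5/q_5 = 7940/399
  p_6/q_6 = 71261/3581
  p_7/q_7 = 79201/3980
  p_8/q_8 = 3080899/154821
q_7 = 3980 ≤ 9588 < 154821 = q_8, so the answer is 79201/3980.

79201/3980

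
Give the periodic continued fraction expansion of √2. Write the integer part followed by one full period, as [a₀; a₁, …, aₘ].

a₀ = ⌊√2⌋ = 1.

[1; 2]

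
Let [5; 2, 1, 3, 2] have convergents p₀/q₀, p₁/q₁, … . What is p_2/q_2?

16/3

Using pₖ = aₖpₖ₋₁ + pₖ₋₂, qₖ = aₖqₖ₋₁ + qₖ₋₂ (with p₋₁=1, p₋₂=0, q₋₁=0, q₋₂=1):
  k=0: a=5, p=5, q=1
  k=1: a=2, p=11, q=2
  k=2: a=1, p=16, q=3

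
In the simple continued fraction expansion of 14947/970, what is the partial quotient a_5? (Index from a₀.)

10

14947 = 15·970 + 397   →  a_0 = 15
970 = 2·397 + 176   →  a_1 = 2
397 = 2·176 + 45   →  a_2 = 2
176 = 3·45 + 41   →  a_3 = 3
45 = 1·41 + 4   →  a_4 = 1
41 = 10·4 + 1   →  a_5 = 10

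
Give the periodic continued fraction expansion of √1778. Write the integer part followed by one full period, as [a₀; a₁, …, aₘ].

[42; 6, 84]

a₀ = ⌊√1778⌋ = 42.
With m₀=0, d₀=1 and mₖ₊₁ = dₖaₖ − mₖ, dₖ₊₁ = (n − mₖ₊₁²)/dₖ, aₖ₊₁ = ⌊(a₀+mₖ₊₁)/dₖ₊₁⌋:
  k=1: m=42, d=14, a=6
  k=2: m=42, d=1, a=84
d=1 and a=2a₀=84 at k=2, so the next step gives (m, d) = (42, 14) again — its k=1 value — and the period has length 2.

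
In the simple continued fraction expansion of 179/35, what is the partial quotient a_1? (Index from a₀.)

8

179 = 5·35 + 4   →  a_0 = 5
35 = 8·4 + 3   →  a_1 = 8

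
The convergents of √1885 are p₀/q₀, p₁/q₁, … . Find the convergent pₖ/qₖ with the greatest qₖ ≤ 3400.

90567/2086

√1885 = [43; 2, 2, 2, 86, …] (period length 4).
Convergents:
  p_0/q_0 = 43/1
  p_1/q_1 = 87/2
  p_2/q_2 = 217/5
  p_3/q_3 = 521/12
  p_4/q_4 = 45023/1037
  p_5/q_5 = 90567/2086
  p_6/q_6 = 226157/5209
q_5 = 2086 ≤ 3400 < 5209 = q_6, so the answer is 90567/2086.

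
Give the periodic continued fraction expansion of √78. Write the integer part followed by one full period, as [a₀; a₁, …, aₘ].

[8; 1, 4, 1, 16]

a₀ = ⌊√78⌋ = 8.
With m₀=0, d₀=1 and mₖ₊₁ = dₖaₖ − mₖ, dₖ₊₁ = (n − mₖ₊₁²)/dₖ, aₖ₊₁ = ⌊(a₀+mₖ₊₁)/dₖ₊₁⌋:
  k=1: m=8, d=14, a=1
  k=2: m=6, d=3, a=4
  k=3: m=6, d=14, a=1
  k=4: m=8, d=1, a=16
d=1 and a=2a₀=16 at k=4, so the next step gives (m, d) = (8, 14) again — its k=1 value — and the period has length 4.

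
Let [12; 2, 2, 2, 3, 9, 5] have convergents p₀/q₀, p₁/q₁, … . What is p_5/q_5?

Using pₖ = aₖpₖ₋₁ + pₖ₋₂, qₖ = aₖqₖ₋₁ + qₖ₋₂ (with p₋₁=1, p₋₂=0, q₋₁=0, q₋₂=1):
  k=0: a=12, p=12, q=1
  k=1: a=2, p=25, q=2
  k=2: a=2, p=62, q=5
  k=3: a=2, p=149, q=12
  k=4: a=3, p=509, q=41
  k=5: a=9, p=4730, q=381

4730/381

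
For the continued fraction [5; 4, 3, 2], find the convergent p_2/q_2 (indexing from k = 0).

Using pₖ = aₖpₖ₋₁ + pₖ₋₂, qₖ = aₖqₖ₋₁ + qₖ₋₂ (with p₋₁=1, p₋₂=0, q₋₁=0, q₋₂=1):
  k=0: a=5, p=5, q=1
  k=1: a=4, p=21, q=4
  k=2: a=3, p=68, q=13

68/13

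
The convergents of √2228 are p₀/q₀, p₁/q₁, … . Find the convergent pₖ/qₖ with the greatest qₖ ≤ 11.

236/5

√2228 = [47; 4, 1, 22, 1, 4, 94, …] (period length 6).
Convergents:
  p_0/q_0 = 47/1
  p_1/q_1 = 189/4
  p_2/q_2 = 236/5
  p_3/q_3 = 5381/114
q_2 = 5 ≤ 11 < 114 = q_3, so the answer is 236/5.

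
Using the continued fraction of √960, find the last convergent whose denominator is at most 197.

1921/62

√960 = [30; 1, 60, …] (period length 2).
Convergents:
  p_0/q_0 = 30/1
  p_1/q_1 = 31/1
  p_2/q_2 = 1890/61
  p_3/q_3 = 1921/62
  p_4/q_4 = 117150/3781
q_3 = 62 ≤ 197 < 3781 = q_4, so the answer is 1921/62.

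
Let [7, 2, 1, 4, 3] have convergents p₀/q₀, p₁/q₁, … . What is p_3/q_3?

103/14

Using pₖ = aₖpₖ₋₁ + pₖ₋₂, qₖ = aₖqₖ₋₁ + qₖ₋₂ (with p₋₁=1, p₋₂=0, q₋₁=0, q₋₂=1):
  k=0: a=7, p=7, q=1
  k=1: a=2, p=15, q=2
  k=2: a=1, p=22, q=3
  k=3: a=4, p=103, q=14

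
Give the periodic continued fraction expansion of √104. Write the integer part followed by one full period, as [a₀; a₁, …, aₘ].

[10; 5, 20]

a₀ = ⌊√104⌋ = 10.
With m₀=0, d₀=1 and mₖ₊₁ = dₖaₖ − mₖ, dₖ₊₁ = (n − mₖ₊₁²)/dₖ, aₖ₊₁ = ⌊(a₀+mₖ₊₁)/dₖ₊₁⌋:
  k=1: m=10, d=4, a=5
  k=2: m=10, d=1, a=20
d=1 and a=2a₀=20 at k=2, so the next step gives (m, d) = (10, 4) again — its k=1 value — and the period has length 2.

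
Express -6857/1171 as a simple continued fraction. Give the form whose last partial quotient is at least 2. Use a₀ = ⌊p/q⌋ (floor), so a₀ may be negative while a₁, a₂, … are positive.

-6857 = -6*1171 + 169
1171 = 6*169 + 157
169 = 1*157 + 12
157 = 13*12 + 1
12 = 12*1 + 0  (stop)
So -6857/1171 = [-6; 6, 1, 13, 12].

[-6; 6, 1, 13, 12]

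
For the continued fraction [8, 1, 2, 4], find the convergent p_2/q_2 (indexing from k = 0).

26/3

Using pₖ = aₖpₖ₋₁ + pₖ₋₂, qₖ = aₖqₖ₋₁ + qₖ₋₂ (with p₋₁=1, p₋₂=0, q₋₁=0, q₋₂=1):
  k=0: a=8, p=8, q=1
  k=1: a=1, p=9, q=1
  k=2: a=2, p=26, q=3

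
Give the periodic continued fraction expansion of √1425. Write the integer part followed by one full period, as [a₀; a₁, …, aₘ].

[37; 1, 2, 1, 74]

a₀ = ⌊√1425⌋ = 37.
With m₀=0, d₀=1 and mₖ₊₁ = dₖaₖ − mₖ, dₖ₊₁ = (n − mₖ₊₁²)/dₖ, aₖ₊₁ = ⌊(a₀+mₖ₊₁)/dₖ₊₁⌋:
  k=1: m=37, d=56, a=1
  k=2: m=19, d=19, a=2
  k=3: m=19, d=56, a=1
  k=4: m=37, d=1, a=74
d=1 and a=2a₀=74 at k=4, so the next step gives (m, d) = (37, 56) again — its k=1 value — and the period has length 4.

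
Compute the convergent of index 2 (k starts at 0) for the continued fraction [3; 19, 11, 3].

641/210

Using pₖ = aₖpₖ₋₁ + pₖ₋₂, qₖ = aₖqₖ₋₁ + qₖ₋₂ (with p₋₁=1, p₋₂=0, q₋₁=0, q₋₂=1):
  k=0: a=3, p=3, q=1
  k=1: a=19, p=58, q=19
  k=2: a=11, p=641, q=210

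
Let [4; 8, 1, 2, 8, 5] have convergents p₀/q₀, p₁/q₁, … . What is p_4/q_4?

893/217

Using pₖ = aₖpₖ₋₁ + pₖ₋₂, qₖ = aₖqₖ₋₁ + qₖ₋₂ (with p₋₁=1, p₋₂=0, q₋₁=0, q₋₂=1):
  k=0: a=4, p=4, q=1
  k=1: a=8, p=33, q=8
  k=2: a=1, p=37, q=9
  k=3: a=2, p=107, q=26
  k=4: a=8, p=893, q=217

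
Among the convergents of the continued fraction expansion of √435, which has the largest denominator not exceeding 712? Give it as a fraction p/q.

6111/293

√435 = [20; 1, 5, 1, 40, …] (period length 4).
Convergents:
  p_0/q_0 = 20/1
  p_1/q_1 = 21/1
  p_2/q_2 = 125/6
  p_3/q_3 = 146/7
  p_4/q_4 = 5965/286
  p_5/q_5 = 6111/293
  p_6/q_6 = 36520/1751
q_5 = 293 ≤ 712 < 1751 = q_6, so the answer is 6111/293.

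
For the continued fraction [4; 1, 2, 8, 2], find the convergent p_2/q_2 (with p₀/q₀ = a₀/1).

Using pₖ = aₖpₖ₋₁ + pₖ₋₂, qₖ = aₖqₖ₋₁ + qₖ₋₂ (with p₋₁=1, p₋₂=0, q₋₁=0, q₋₂=1):
  k=0: a=4, p=4, q=1
  k=1: a=1, p=5, q=1
  k=2: a=2, p=14, q=3

14/3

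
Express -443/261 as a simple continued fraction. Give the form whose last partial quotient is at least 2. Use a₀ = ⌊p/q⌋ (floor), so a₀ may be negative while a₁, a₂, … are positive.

-443 = -2*261 + 79
261 = 3*79 + 24
79 = 3*24 + 7
24 = 3*7 + 3
7 = 2*3 + 1
3 = 3*1 + 0  (stop)
So -443/261 = [-2; 3, 3, 3, 2, 3].

[-2; 3, 3, 3, 2, 3]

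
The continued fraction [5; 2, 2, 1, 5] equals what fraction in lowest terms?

217/40

Using pₖ = aₖpₖ₋₁ + pₖ₋₂ and qₖ = aₖqₖ₋₁ + qₖ₋₂:
  k=0: a=5, p=5, q=1
  k=1: a=2, p=11, q=2
  k=2: a=2, p=27, q=5
  k=3: a=1, p=38, q=7
  k=4: a=5, p=217, q=40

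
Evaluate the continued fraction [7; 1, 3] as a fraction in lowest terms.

Using pₖ = aₖpₖ₋₁ + pₖ₋₂ and qₖ = aₖqₖ₋₁ + qₖ₋₂:
  k=0: a=7, p=7, q=1
  k=1: a=1, p=8, q=1
  k=2: a=3, p=31, q=4

31/4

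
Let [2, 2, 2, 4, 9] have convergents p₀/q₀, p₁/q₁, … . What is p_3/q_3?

53/22

Using pₖ = aₖpₖ₋₁ + pₖ₋₂, qₖ = aₖqₖ₋₁ + qₖ₋₂ (with p₋₁=1, p₋₂=0, q₋₁=0, q₋₂=1):
  k=0: a=2, p=2, q=1
  k=1: a=2, p=5, q=2
  k=2: a=2, p=12, q=5
  k=3: a=4, p=53, q=22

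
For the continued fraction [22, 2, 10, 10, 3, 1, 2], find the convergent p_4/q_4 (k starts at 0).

Using pₖ = aₖpₖ₋₁ + pₖ₋₂, qₖ = aₖqₖ₋₁ + qₖ₋₂ (with p₋₁=1, p₋₂=0, q₋₁=0, q₋₂=1):
  k=0: a=22, p=22, q=1
  k=1: a=2, p=45, q=2
  k=2: a=10, p=472, q=21
  k=3: a=10, p=4765, q=212
  k=4: a=3, p=14767, q=657

14767/657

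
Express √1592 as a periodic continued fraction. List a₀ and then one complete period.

a₀ = ⌊√1592⌋ = 39.
With m₀=0, d₀=1 and mₖ₊₁ = dₖaₖ − mₖ, dₖ₊₁ = (n − mₖ₊₁²)/dₖ, aₖ₊₁ = ⌊(a₀+mₖ₊₁)/dₖ₊₁⌋:
  k=1: m=39, d=71, a=1
  k=2: m=32, d=8, a=8
  k=3: m=32, d=71, a=1
  k=4: m=39, d=1, a=78
d=1 and a=2a₀=78 at k=4, so the next step gives (m, d) = (39, 71) again — its k=1 value — and the period has length 4.

[39; 1, 8, 1, 78]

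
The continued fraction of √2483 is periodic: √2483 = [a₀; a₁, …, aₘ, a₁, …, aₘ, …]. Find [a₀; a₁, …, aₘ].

a₀ = ⌊√2483⌋ = 49.
With m₀=0, d₀=1 and mₖ₊₁ = dₖaₖ − mₖ, dₖ₊₁ = (n − mₖ₊₁²)/dₖ, aₖ₊₁ = ⌊(a₀+mₖ₊₁)/dₖ₊₁⌋:
  k=1: m=49, d=82, a=1
  k=2: m=33, d=17, a=4
  k=3: m=35, d=74, a=1
  k=4: m=39, d=13, a=6
  k=5: m=39, d=74, a=1
  k=6: m=35, d=17, a=4
  k=7: m=33, d=82, a=1
  k=8: m=49, d=1, a=98
d=1 and a=2a₀=98 at k=8, so the next step gives (m, d) = (49, 82) again — its k=1 value — and the period has length 8.

[49; 1, 4, 1, 6, 1, 4, 1, 98]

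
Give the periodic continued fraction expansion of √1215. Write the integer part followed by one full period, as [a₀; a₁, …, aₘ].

a₀ = ⌊√1215⌋ = 34.
With m₀=0, d₀=1 and mₖ₊₁ = dₖaₖ − mₖ, dₖ₊₁ = (n − mₖ₊₁²)/dₖ, aₖ₊₁ = ⌊(a₀+mₖ₊₁)/dₖ₊₁⌋:
  k=1: m=34, d=59, a=1
  k=2: m=25, d=10, a=5
  k=3: m=25, d=59, a=1
  k=4: m=34, d=1, a=68
d=1 and a=2a₀=68 at k=4, so the next step gives (m, d) = (34, 59) again — its k=1 value — and the period has length 4.

[34; 1, 5, 1, 68]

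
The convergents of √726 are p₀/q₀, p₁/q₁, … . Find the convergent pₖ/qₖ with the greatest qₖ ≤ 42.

485/18

√726 = [26; 1, 16, 1, 52, …] (period length 4).
Convergents:
  p_0/q_0 = 26/1
  p_1/q_1 = 27/1
  p_2/q_2 = 458/17
  p_3/q_3 = 485/18
  p_4/q_4 = 25678/953
q_3 = 18 ≤ 42 < 953 = q_4, so the answer is 485/18.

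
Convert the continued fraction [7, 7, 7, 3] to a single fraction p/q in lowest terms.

Using pₖ = aₖpₖ₋₁ + pₖ₋₂ and qₖ = aₖqₖ₋₁ + qₖ₋₂:
  k=0: a=7, p=7, q=1
  k=1: a=7, p=50, q=7
  k=2: a=7, p=357, q=50
  k=3: a=3, p=1121, q=157

1121/157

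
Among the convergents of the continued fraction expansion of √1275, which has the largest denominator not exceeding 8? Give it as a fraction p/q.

√1275 = [35; 1, 2, 2, 2, 2, 2, 1, 70, …] (period length 8).
Convergents:
  p_0/q_0 = 35/1
  p_1/q_1 = 36/1
  p_2/q_2 = 107/3
  p_3/q_3 = 250/7
  p_4/q_4 = 607/17
q_3 = 7 ≤ 8 < 17 = q_4, so the answer is 250/7.

250/7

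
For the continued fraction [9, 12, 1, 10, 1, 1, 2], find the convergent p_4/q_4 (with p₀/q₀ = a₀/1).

1407/155

Using pₖ = aₖpₖ₋₁ + pₖ₋₂, qₖ = aₖqₖ₋₁ + qₖ₋₂ (with p₋₁=1, p₋₂=0, q₋₁=0, q₋₂=1):
  k=0: a=9, p=9, q=1
  k=1: a=12, p=109, q=12
  k=2: a=1, p=118, q=13
  k=3: a=10, p=1289, q=142
  k=4: a=1, p=1407, q=155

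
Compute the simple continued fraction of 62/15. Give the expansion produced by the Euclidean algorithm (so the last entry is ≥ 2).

[4; 7, 2]

62 = 4×15 + 2
15 = 7×2 + 1
2 = 2×1 + 0  (stop)
So 62/15 = [4; 7, 2].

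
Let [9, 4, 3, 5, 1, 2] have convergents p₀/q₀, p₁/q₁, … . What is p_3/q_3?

637/69

Using pₖ = aₖpₖ₋₁ + pₖ₋₂, qₖ = aₖqₖ₋₁ + qₖ₋₂ (with p₋₁=1, p₋₂=0, q₋₁=0, q₋₂=1):
  k=0: a=9, p=9, q=1
  k=1: a=4, p=37, q=4
  k=2: a=3, p=120, q=13
  k=3: a=5, p=637, q=69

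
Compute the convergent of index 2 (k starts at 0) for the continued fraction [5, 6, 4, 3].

129/25

Using pₖ = aₖpₖ₋₁ + pₖ₋₂, qₖ = aₖqₖ₋₁ + qₖ₋₂ (with p₋₁=1, p₋₂=0, q₋₁=0, q₋₂=1):
  k=0: a=5, p=5, q=1
  k=1: a=6, p=31, q=6
  k=2: a=4, p=129, q=25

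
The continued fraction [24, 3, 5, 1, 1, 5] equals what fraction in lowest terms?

4717/194

Using pₖ = aₖpₖ₋₁ + pₖ₋₂ and qₖ = aₖqₖ₋₁ + qₖ₋₂:
  k=0: a=24, p=24, q=1
  k=1: a=3, p=73, q=3
  k=2: a=5, p=389, q=16
  k=3: a=1, p=462, q=19
  k=4: a=1, p=851, q=35
  k=5: a=5, p=4717, q=194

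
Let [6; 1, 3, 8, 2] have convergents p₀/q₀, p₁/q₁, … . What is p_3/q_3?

Using pₖ = aₖpₖ₋₁ + pₖ₋₂, qₖ = aₖqₖ₋₁ + qₖ₋₂ (with p₋₁=1, p₋₂=0, q₋₁=0, q₋₂=1):
  k=0: a=6, p=6, q=1
  k=1: a=1, p=7, q=1
  k=2: a=3, p=27, q=4
  k=3: a=8, p=223, q=33

223/33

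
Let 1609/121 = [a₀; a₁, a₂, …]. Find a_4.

3

1609 = 13·121 + 36   →  a_0 = 13
121 = 3·36 + 13   →  a_1 = 3
36 = 2·13 + 10   →  a_2 = 2
13 = 1·10 + 3   →  a_3 = 1
10 = 3·3 + 1   →  a_4 = 3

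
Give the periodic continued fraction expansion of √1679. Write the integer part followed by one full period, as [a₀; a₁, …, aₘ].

[40; 1, 39, 1, 80]

a₀ = ⌊√1679⌋ = 40.
With m₀=0, d₀=1 and mₖ₊₁ = dₖaₖ − mₖ, dₖ₊₁ = (n − mₖ₊₁²)/dₖ, aₖ₊₁ = ⌊(a₀+mₖ₊₁)/dₖ₊₁⌋:
  k=1: m=40, d=79, a=1
  k=2: m=39, d=2, a=39
  k=3: m=39, d=79, a=1
  k=4: m=40, d=1, a=80
d=1 and a=2a₀=80 at k=4, so the next step gives (m, d) = (40, 79) again — its k=1 value — and the period has length 4.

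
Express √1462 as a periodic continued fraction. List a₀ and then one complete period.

a₀ = ⌊√1462⌋ = 38.

[38; 4, 4, 4, 76]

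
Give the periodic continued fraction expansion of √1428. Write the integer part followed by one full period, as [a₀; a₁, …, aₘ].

a₀ = ⌊√1428⌋ = 37.
With m₀=0, d₀=1 and mₖ₊₁ = dₖaₖ − mₖ, dₖ₊₁ = (n − mₖ₊₁²)/dₖ, aₖ₊₁ = ⌊(a₀+mₖ₊₁)/dₖ₊₁⌋:
  k=1: m=37, d=59, a=1
  k=2: m=22, d=16, a=3
  k=3: m=26, d=47, a=1
  k=4: m=21, d=21, a=2
  k=5: m=21, d=47, a=1
  k=6: m=26, d=16, a=3
  k=7: m=22, d=59, a=1
  k=8: m=37, d=1, a=74
d=1 and a=2a₀=74 at k=8, so the next step gives (m, d) = (37, 59) again — its k=1 value — and the period has length 8.

[37; 1, 3, 1, 2, 1, 3, 1, 74]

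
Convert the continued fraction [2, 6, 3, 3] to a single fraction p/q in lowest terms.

136/63

Using pₖ = aₖpₖ₋₁ + pₖ₋₂ and qₖ = aₖqₖ₋₁ + qₖ₋₂:
  k=0: a=2, p=2, q=1
  k=1: a=6, p=13, q=6
  k=2: a=3, p=41, q=19
  k=3: a=3, p=136, q=63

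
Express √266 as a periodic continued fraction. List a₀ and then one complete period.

[16; 3, 4, 3, 32]

a₀ = ⌊√266⌋ = 16.
With m₀=0, d₀=1 and mₖ₊₁ = dₖaₖ − mₖ, dₖ₊₁ = (n − mₖ₊₁²)/dₖ, aₖ₊₁ = ⌊(a₀+mₖ₊₁)/dₖ₊₁⌋:
  k=1: m=16, d=10, a=3
  k=2: m=14, d=7, a=4
  k=3: m=14, d=10, a=3
  k=4: m=16, d=1, a=32
d=1 and a=2a₀=32 at k=4, so the next step gives (m, d) = (16, 10) again — its k=1 value — and the period has length 4.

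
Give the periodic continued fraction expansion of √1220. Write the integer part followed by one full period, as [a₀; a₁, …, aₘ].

[34; 1, 12, 1, 68]

a₀ = ⌊√1220⌋ = 34.
With m₀=0, d₀=1 and mₖ₊₁ = dₖaₖ − mₖ, dₖ₊₁ = (n − mₖ₊₁²)/dₖ, aₖ₊₁ = ⌊(a₀+mₖ₊₁)/dₖ₊₁⌋:
  k=1: m=34, d=64, a=1
  k=2: m=30, d=5, a=12
  k=3: m=30, d=64, a=1
  k=4: m=34, d=1, a=68
d=1 and a=2a₀=68 at k=4, so the next step gives (m, d) = (34, 64) again — its k=1 value — and the period has length 4.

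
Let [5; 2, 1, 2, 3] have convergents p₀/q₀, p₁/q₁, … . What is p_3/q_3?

Using pₖ = aₖpₖ₋₁ + pₖ₋₂, qₖ = aₖqₖ₋₁ + qₖ₋₂ (with p₋₁=1, p₋₂=0, q₋₁=0, q₋₂=1):
  k=0: a=5, p=5, q=1
  k=1: a=2, p=11, q=2
  k=2: a=1, p=16, q=3
  k=3: a=2, p=43, q=8

43/8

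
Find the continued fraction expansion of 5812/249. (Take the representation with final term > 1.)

[23; 2, 1, 13, 6]

5812 = 23·249 + 85
249 = 2·85 + 79
85 = 1·79 + 6
79 = 13·6 + 1
6 = 6·1 + 0  (stop)
So 5812/249 = [23; 2, 1, 13, 6].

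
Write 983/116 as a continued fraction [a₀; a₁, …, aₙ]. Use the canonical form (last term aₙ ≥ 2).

[8; 2, 9, 6]

983 = 8*116 + 55
116 = 2*55 + 6
55 = 9*6 + 1
6 = 6*1 + 0  (stop)
So 983/116 = [8; 2, 9, 6].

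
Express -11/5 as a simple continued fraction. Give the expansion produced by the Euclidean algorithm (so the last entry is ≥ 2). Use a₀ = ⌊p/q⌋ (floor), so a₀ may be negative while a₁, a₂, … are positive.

[-3; 1, 4]

-11 = -3*5 + 4
5 = 1*4 + 1
4 = 4*1 + 0  (stop)
So -11/5 = [-3; 1, 4].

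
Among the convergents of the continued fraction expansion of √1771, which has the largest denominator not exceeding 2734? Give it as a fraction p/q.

42462/1009

√1771 = [42; 12, 84, …] (period length 2).
Convergents:
  p_0/q_0 = 42/1
  p_1/q_1 = 505/12
  p_2/q_2 = 42462/1009
  p_3/q_3 = 510049/12120
q_2 = 1009 ≤ 2734 < 12120 = q_3, so the answer is 42462/1009.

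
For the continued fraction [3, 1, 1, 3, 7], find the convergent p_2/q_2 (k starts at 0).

Using pₖ = aₖpₖ₋₁ + pₖ₋₂, qₖ = aₖqₖ₋₁ + qₖ₋₂ (with p₋₁=1, p₋₂=0, q₋₁=0, q₋₂=1):
  k=0: a=3, p=3, q=1
  k=1: a=1, p=4, q=1
  k=2: a=1, p=7, q=2

7/2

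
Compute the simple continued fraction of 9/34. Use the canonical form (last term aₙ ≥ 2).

[0; 3, 1, 3, 2]

9 = 0·34 + 9
34 = 3·9 + 7
9 = 1·7 + 2
7 = 3·2 + 1
2 = 2·1 + 0  (stop)
So 9/34 = [0; 3, 1, 3, 2].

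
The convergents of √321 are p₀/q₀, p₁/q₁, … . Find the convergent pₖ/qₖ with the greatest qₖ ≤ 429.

√321 = [17; 1, 10, 1, 34, …] (period length 4).
Convergents:
  p_0/q_0 = 17/1
  p_1/q_1 = 18/1
  p_2/q_2 = 197/11
  p_3/q_3 = 215/12
  p_4/q_4 = 7507/419
  p_5/q_5 = 7722/431
q_4 = 419 ≤ 429 < 431 = q_5, so the answer is 7507/419.

7507/419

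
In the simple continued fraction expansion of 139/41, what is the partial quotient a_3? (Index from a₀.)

1

139 = 3·41 + 16   →  a_0 = 3
41 = 2·16 + 9   →  a_1 = 2
16 = 1·9 + 7   →  a_2 = 1
9 = 1·7 + 2   →  a_3 = 1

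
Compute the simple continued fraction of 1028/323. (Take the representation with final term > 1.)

[3; 5, 2, 9, 3]

1028 = 3*323 + 59
323 = 5*59 + 28
59 = 2*28 + 3
28 = 9*3 + 1
3 = 3*1 + 0  (stop)
So 1028/323 = [3; 5, 2, 9, 3].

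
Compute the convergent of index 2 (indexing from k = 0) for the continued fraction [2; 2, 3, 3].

Using pₖ = aₖpₖ₋₁ + pₖ₋₂, qₖ = aₖqₖ₋₁ + qₖ₋₂ (with p₋₁=1, p₋₂=0, q₋₁=0, q₋₂=1):
  k=0: a=2, p=2, q=1
  k=1: a=2, p=5, q=2
  k=2: a=3, p=17, q=7

17/7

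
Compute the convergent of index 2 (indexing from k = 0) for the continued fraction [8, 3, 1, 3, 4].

33/4

Using pₖ = aₖpₖ₋₁ + pₖ₋₂, qₖ = aₖqₖ₋₁ + qₖ₋₂ (with p₋₁=1, p₋₂=0, q₋₁=0, q₋₂=1):
  k=0: a=8, p=8, q=1
  k=1: a=3, p=25, q=3
  k=2: a=1, p=33, q=4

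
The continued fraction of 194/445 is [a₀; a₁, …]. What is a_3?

194 = 0·445 + 194   →  a_0 = 0
445 = 2·194 + 57   →  a_1 = 2
194 = 3·57 + 23   →  a_2 = 3
57 = 2·23 + 11   →  a_3 = 2

2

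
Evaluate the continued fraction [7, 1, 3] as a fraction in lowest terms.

Using pₖ = aₖpₖ₋₁ + pₖ₋₂ and qₖ = aₖqₖ₋₁ + qₖ₋₂:
  k=0: a=7, p=7, q=1
  k=1: a=1, p=8, q=1
  k=2: a=3, p=31, q=4

31/4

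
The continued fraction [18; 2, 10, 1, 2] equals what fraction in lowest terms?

Fold from the inside: start with 2/1.
  1 + 1/2 = 3/2
  10 + 2/3 = 32/3
  2 + 3/32 = 67/32
  18 + 32/67 = 1238/67

1238/67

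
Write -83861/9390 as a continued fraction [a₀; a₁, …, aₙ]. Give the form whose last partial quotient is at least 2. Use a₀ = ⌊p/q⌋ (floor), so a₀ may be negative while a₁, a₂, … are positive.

-83861 = -9·9390 + 649
9390 = 14·649 + 304
649 = 2·304 + 41
304 = 7·41 + 17
41 = 2·17 + 7
17 = 2·7 + 3
7 = 2·3 + 1
3 = 3·1 + 0  (stop)
So -83861/9390 = [-9; 14, 2, 7, 2, 2, 2, 3].

[-9; 14, 2, 7, 2, 2, 2, 3]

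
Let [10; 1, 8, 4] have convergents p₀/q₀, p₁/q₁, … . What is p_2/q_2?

98/9

Using pₖ = aₖpₖ₋₁ + pₖ₋₂, qₖ = aₖqₖ₋₁ + qₖ₋₂ (with p₋₁=1, p₋₂=0, q₋₁=0, q₋₂=1):
  k=0: a=10, p=10, q=1
  k=1: a=1, p=11, q=1
  k=2: a=8, p=98, q=9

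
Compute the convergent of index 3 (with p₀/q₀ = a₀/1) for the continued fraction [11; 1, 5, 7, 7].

Using pₖ = aₖpₖ₋₁ + pₖ₋₂, qₖ = aₖqₖ₋₁ + qₖ₋₂ (with p₋₁=1, p₋₂=0, q₋₁=0, q₋₂=1):
  k=0: a=11, p=11, q=1
  k=1: a=1, p=12, q=1
  k=2: a=5, p=71, q=6
  k=3: a=7, p=509, q=43

509/43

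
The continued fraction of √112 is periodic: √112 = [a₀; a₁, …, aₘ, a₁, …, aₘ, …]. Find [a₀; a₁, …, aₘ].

a₀ = ⌊√112⌋ = 10.
With m₀=0, d₀=1 and mₖ₊₁ = dₖaₖ − mₖ, dₖ₊₁ = (n − mₖ₊₁²)/dₖ, aₖ₊₁ = ⌊(a₀+mₖ₊₁)/dₖ₊₁⌋:
  k=1: m=10, d=12, a=1
  k=2: m=2, d=9, a=1
  k=3: m=7, d=7, a=2
  k=4: m=7, d=9, a=1
  k=5: m=2, d=12, a=1
  k=6: m=10, d=1, a=20
d=1 and a=2a₀=20 at k=6, so the next step gives (m, d) = (10, 12) again — its k=1 value — and the period has length 6.

[10; 1, 1, 2, 1, 1, 20]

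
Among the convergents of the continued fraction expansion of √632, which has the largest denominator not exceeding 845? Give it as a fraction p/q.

7743/308

√632 = [25; 7, 6, 7, 50, …] (period length 4).
Convergents:
  p_0/q_0 = 25/1
  p_1/q_1 = 176/7
  p_2/q_2 = 1081/43
  p_3/q_3 = 7743/308
  p_4/q_4 = 388231/15443
q_3 = 308 ≤ 845 < 15443 = q_4, so the answer is 7743/308.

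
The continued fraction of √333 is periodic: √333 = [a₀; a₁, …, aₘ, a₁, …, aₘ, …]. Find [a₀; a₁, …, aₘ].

a₀ = ⌊√333⌋ = 18.

[18; 4, 36]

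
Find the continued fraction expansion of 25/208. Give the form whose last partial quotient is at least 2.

25 = 0·208 + 25
208 = 8·25 + 8
25 = 3·8 + 1
8 = 8·1 + 0  (stop)
So 25/208 = [0; 8, 3, 8].

[0; 8, 3, 8]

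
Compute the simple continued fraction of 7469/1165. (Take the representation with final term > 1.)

7469 = 6·1165 + 479
1165 = 2·479 + 207
479 = 2·207 + 65
207 = 3·65 + 12
65 = 5·12 + 5
12 = 2·5 + 2
5 = 2·2 + 1
2 = 2·1 + 0  (stop)
So 7469/1165 = [6; 2, 2, 3, 5, 2, 2, 2].

[6; 2, 2, 3, 5, 2, 2, 2]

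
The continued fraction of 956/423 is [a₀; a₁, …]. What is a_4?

956 = 2·423 + 110   →  a_0 = 2
423 = 3·110 + 93   →  a_1 = 3
110 = 1·93 + 17   →  a_2 = 1
93 = 5·17 + 8   →  a_3 = 5
17 = 2·8 + 1   →  a_4 = 2

2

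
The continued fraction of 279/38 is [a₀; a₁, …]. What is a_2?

279 = 7·38 + 13   →  a_0 = 7
38 = 2·13 + 12   →  a_1 = 2
13 = 1·12 + 1   →  a_2 = 1

1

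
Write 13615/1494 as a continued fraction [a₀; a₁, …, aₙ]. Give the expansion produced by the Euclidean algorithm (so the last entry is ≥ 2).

13615 = 9*1494 + 169
1494 = 8*169 + 142
169 = 1*142 + 27
142 = 5*27 + 7
27 = 3*7 + 6
7 = 1*6 + 1
6 = 6*1 + 0  (stop)
So 13615/1494 = [9; 8, 1, 5, 3, 1, 6].

[9; 8, 1, 5, 3, 1, 6]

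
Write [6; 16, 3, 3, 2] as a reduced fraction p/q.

Using pₖ = aₖpₖ₋₁ + pₖ₋₂ and qₖ = aₖqₖ₋₁ + qₖ₋₂:
  k=0: a=6, p=6, q=1
  k=1: a=16, p=97, q=16
  k=2: a=3, p=297, q=49
  k=3: a=3, p=988, q=163
  k=4: a=2, p=2273, q=375

2273/375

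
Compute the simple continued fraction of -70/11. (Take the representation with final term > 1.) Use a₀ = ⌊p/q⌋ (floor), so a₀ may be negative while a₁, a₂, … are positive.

-70 = -7×11 + 7
11 = 1×7 + 4
7 = 1×4 + 3
4 = 1×3 + 1
3 = 3×1 + 0  (stop)
So -70/11 = [-7; 1, 1, 1, 3].

[-7; 1, 1, 1, 3]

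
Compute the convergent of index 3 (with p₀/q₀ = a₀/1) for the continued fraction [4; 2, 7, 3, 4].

Using pₖ = aₖpₖ₋₁ + pₖ₋₂, qₖ = aₖqₖ₋₁ + qₖ₋₂ (with p₋₁=1, p₋₂=0, q₋₁=0, q₋₂=1):
  k=0: a=4, p=4, q=1
  k=1: a=2, p=9, q=2
  k=2: a=7, p=67, q=15
  k=3: a=3, p=210, q=47

210/47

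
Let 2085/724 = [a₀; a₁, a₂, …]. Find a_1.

2085 = 2·724 + 637   →  a_0 = 2
724 = 1·637 + 87   →  a_1 = 1

1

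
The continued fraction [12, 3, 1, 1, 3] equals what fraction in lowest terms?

307/25

Using pₖ = aₖpₖ₋₁ + pₖ₋₂ and qₖ = aₖqₖ₋₁ + qₖ₋₂:
  k=0: a=12, p=12, q=1
  k=1: a=3, p=37, q=3
  k=2: a=1, p=49, q=4
  k=3: a=1, p=86, q=7
  k=4: a=3, p=307, q=25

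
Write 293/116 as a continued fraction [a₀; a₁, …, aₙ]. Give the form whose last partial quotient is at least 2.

[2; 1, 1, 9, 6]

293 = 2·116 + 61
116 = 1·61 + 55
61 = 1·55 + 6
55 = 9·6 + 1
6 = 6·1 + 0  (stop)
So 293/116 = [2; 1, 1, 9, 6].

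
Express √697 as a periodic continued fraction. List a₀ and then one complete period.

[26; 2, 2, 52]

a₀ = ⌊√697⌋ = 26.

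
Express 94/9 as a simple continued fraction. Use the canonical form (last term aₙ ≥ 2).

[10; 2, 4]

94 = 10·9 + 4
9 = 2·4 + 1
4 = 4·1 + 0  (stop)
So 94/9 = [10; 2, 4].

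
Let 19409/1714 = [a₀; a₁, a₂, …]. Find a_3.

3

19409 = 11·1714 + 555   →  a_0 = 11
1714 = 3·555 + 49   →  a_1 = 3
555 = 11·49 + 16   →  a_2 = 11
49 = 3·16 + 1   →  a_3 = 3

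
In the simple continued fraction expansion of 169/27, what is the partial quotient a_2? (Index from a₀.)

169 = 6·27 + 7   →  a_0 = 6
27 = 3·7 + 6   →  a_1 = 3
7 = 1·6 + 1   →  a_2 = 1

1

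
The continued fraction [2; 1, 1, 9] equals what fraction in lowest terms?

48/19

Fold from the inside: start with 9/1.
  1 + 1/9 = 10/9
  1 + 9/10 = 19/10
  2 + 10/19 = 48/19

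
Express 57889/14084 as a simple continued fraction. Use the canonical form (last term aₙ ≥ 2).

[4; 9, 14, 1, 1, 17, 3]

57889 = 4×14084 + 1553
14084 = 9×1553 + 107
1553 = 14×107 + 55
107 = 1×55 + 52
55 = 1×52 + 3
52 = 17×3 + 1
3 = 3×1 + 0  (stop)
So 57889/14084 = [4; 9, 14, 1, 1, 17, 3].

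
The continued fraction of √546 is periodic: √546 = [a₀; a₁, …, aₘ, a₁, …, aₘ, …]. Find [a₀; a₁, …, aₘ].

[23; 2, 1, 2, 1, 2, 46]

a₀ = ⌊√546⌋ = 23.
With m₀=0, d₀=1 and mₖ₊₁ = dₖaₖ − mₖ, dₖ₊₁ = (n − mₖ₊₁²)/dₖ, aₖ₊₁ = ⌊(a₀+mₖ₊₁)/dₖ₊₁⌋:
  k=1: m=23, d=17, a=2
  k=2: m=11, d=25, a=1
  k=3: m=14, d=14, a=2
  k=4: m=14, d=25, a=1
  k=5: m=11, d=17, a=2
  k=6: m=23, d=1, a=46
d=1 and a=2a₀=46 at k=6, so the next step gives (m, d) = (23, 17) again — its k=1 value — and the period has length 6.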